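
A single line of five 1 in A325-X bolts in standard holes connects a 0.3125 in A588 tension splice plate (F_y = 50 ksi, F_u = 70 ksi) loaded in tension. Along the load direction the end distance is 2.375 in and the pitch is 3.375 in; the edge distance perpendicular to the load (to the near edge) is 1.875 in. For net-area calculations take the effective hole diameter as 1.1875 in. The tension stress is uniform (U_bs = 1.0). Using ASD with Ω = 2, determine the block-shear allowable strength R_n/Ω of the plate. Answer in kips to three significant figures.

83.1 kips

Shear plane L_v = 2.375 + 4·3.375 = 15.88 in; A_gv = 15.88 × 0.3125 = 4.961 in².
A_nv = (15.88 − 4.5·1.1875) × 0.3125 = 3.291 in².
A_nt = (1.875 − 0.5·1.1875) × 0.3125 = 0.4004 in².
0.6 F_u A_nv = 138.2 kips; 0.6 F_y A_gv = 148.8 kips → shear rupture governs the shear term.
R_n = 138.2 + 1.0 × 70 × 0.4004 = 166.2 kips.
Allowable strength R_n/Ω = 166.2 / 2 = 83.1 kips.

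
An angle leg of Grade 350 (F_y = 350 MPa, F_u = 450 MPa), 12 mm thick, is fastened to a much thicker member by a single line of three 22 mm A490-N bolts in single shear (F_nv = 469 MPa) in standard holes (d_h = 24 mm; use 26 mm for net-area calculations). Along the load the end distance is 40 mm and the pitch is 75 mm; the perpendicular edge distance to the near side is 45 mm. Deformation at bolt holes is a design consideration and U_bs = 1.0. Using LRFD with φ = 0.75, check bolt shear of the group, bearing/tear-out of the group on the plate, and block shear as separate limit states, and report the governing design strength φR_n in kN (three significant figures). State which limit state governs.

Bolt shear: A_b = π·22²/4 = 380.1 mm²; R_n = 469 × 380.1 × 3 × 1 / 1000 = 534.8 kN → 0.75 × 534.8 = 401 kN.
Bearing: edge l_c = 28, r_n = 181.4 kN; interior l_c = 51, r_n = 285.1 kN; R_n = 181.4 + 2·285.1 = 751.7 kN → 564 kN.
Block shear: A_gv = 2280, A_nv = 1500, A_nt = 384 mm²; R_n = min(0.6F_uA_nv, 0.6F_yA_gv) + U_bs·F_u·A_nt = 577.8 kN → 433 kN.
Bolt shear governs: 401 kN.

401 kN (bolt shear governs)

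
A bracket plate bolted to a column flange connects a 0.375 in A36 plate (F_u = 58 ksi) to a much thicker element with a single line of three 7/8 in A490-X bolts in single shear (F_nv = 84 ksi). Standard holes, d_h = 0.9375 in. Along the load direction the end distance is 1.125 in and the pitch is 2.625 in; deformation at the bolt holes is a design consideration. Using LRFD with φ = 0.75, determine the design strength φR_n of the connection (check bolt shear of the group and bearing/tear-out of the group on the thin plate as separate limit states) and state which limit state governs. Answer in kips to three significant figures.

Bolt shear: A_b = π·0.875²/4 = 0.6013 in²; R_n = 84 × 0.6013 × 3 × 1 = 151.5 kips → 0.75 × 151.5 = 114 kips.
Bearing (1.2 l_c t F_u ≤ 2.4 d t F_u): upper limit = 2.4·0.875·0.375·58 = 45.68 kips.
  Edge l_c = 1.125 − 0.9375/2 = 0.6562 → r_n = 17.13 kips; interior l_c = 2.625 − 0.9375 = 1.688 → r_n = 44.04 kips.
  R_n,bearing = 1·17.13 + 2·44.04 = 105.2 kips → 0.75 × 105.2 = 78.9 kips.
Bearing governs: 78.9 kips.

78.9 kips (bearing governs)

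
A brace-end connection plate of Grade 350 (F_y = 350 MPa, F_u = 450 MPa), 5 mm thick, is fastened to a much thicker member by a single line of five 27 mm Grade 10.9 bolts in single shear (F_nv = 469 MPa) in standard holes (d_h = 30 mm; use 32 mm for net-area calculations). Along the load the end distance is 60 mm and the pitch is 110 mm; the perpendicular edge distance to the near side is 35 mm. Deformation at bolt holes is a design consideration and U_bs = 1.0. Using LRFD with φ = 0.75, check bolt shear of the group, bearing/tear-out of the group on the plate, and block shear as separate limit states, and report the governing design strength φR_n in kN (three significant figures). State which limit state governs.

393 kN (block shear governs)

Bolt shear: A_b = π·27²/4 = 572.6 mm²; R_n = 469 × 572.6 × 5 × 1 / 1000 = 1343 kN → 0.75 × 1343 = 1010 kN.
Bearing: edge l_c = 45, r_n = 121.5 kN; interior l_c = 80, r_n = 145.8 kN; R_n = 121.5 + 4·145.8 = 704.7 kN → 529 kN.
Block shear: A_gv = 2500, A_nv = 1780, A_nt = 95 mm²; R_n = min(0.6F_uA_nv, 0.6F_yA_gv) + U_bs·F_u·A_nt = 523.4 kN → 393 kN.
Block shear governs: 393 kN.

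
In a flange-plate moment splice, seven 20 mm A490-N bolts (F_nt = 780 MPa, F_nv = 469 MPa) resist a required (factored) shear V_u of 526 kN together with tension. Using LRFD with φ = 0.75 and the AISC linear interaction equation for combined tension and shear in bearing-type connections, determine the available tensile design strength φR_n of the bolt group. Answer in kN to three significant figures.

A_b = π·20²/4 = 314.2 mm²; f_rv = 526 × 1000 / (7 × 314.2) = 239.2 MPa.
F'_nt = 1.3 F_nt − (F_nt / φF_nv) f_rv = 1.3·780 − (780/(0.75·469))·239.2 = 483.6 MPa, capped at F_nt → F'_nt = 483.6 MPa.
R_n = F'_nt · A_b · n = 483.6 × 314.2 × 7 / 1000 = 1064 kN.
Design strength φR_n = 0.75 × 1064 = 798 kN.

798 kN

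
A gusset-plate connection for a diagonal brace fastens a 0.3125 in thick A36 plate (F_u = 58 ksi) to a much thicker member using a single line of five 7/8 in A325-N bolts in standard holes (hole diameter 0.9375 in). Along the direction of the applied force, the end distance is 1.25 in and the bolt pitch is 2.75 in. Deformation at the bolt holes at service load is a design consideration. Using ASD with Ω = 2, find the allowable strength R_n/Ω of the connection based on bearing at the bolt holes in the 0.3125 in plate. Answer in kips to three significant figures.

Per bolt r_n = 1.2 l_c t F_u ≤ 2.4 d t F_u; upper limit = 2.4 × 0.875 × 0.3125 × 58 = 38.06 kips.
Edge bolt: l_c = 1.25 − 0.9375/2 = 0.7812 in → 1.2 × 0.7812 × 0.3125 × 58 = 16.99 → r_n = 16.99 kips.
Interior bolts: l_c = 2.75 − 0.9375 = 1.812 in → 1.2 × 1.812 × 0.3125 × 58 = 39.42 → r_n = 38.06 kips.
R_n = 1 × 16.99 + 4 × 38.06 = 169.2 kips.
Allowable strength R_n/Ω = 169.2 / 2 = 84.6 kips.

84.6 kips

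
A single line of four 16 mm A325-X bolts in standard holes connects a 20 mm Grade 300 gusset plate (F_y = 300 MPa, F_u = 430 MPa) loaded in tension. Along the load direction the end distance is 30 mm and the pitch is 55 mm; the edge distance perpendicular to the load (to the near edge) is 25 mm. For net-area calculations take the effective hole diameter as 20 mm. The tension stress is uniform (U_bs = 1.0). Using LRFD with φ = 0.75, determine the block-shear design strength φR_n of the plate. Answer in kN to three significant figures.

Shear plane L_v = 30 + 3·55 = 195 mm; A_gv = 195 × 20 = 3900 mm².
A_nv = (195 − 3.5·20) × 20 = 2500 mm².
A_nt = (25 − 0.5·20) × 20 = 300 mm².
0.6 F_u A_nv = 645 kN; 0.6 F_y A_gv = 702 kN → shear rupture governs the shear term.
R_n = 645 + 1.0 × 430 × 300 / 1000 = 774 kN.
Design strength φR_n = 0.75 × 774 = 580 kN.

580 kN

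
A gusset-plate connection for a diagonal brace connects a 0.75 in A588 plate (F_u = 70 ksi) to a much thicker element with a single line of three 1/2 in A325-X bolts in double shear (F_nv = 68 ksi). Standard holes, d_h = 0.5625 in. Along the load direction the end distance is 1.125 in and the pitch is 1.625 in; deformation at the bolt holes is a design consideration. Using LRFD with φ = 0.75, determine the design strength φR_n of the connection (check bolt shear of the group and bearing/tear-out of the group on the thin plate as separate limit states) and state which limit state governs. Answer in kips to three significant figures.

60.1 kips (bolt shear governs)

Bolt shear: A_b = π·0.5²/4 = 0.1963 in²; R_n = 68 × 0.1963 × 3 × 2 = 80.11 kips → 0.75 × 80.11 = 60.1 kips.
Bearing (1.2 l_c t F_u ≤ 2.4 d t F_u): upper limit = 2.4·0.5·0.75·70 = 63 kips.
  Edge l_c = 1.125 − 0.5625/2 = 0.8438 → r_n = 53.16 kips; interior l_c = 1.625 − 0.5625 = 1.062 → r_n = 63 kips.
  R_n,bearing = 1·53.16 + 2·63 = 179.2 kips → 0.75 × 179.2 = 134 kips.
Bolt shear governs: 60.1 kips.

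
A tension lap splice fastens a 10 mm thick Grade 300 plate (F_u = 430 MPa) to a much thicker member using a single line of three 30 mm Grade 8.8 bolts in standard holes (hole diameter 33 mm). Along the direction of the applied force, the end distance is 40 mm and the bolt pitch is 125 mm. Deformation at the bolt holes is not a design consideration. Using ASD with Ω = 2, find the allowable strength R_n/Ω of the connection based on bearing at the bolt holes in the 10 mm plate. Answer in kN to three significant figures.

Per bolt r_n = 1.5 l_c t F_u ≤ 3.0 d t F_u; upper limit = 3.0 × 30 × 10 × 430 / 1000 = 387 kN.
Edge bolt: l_c = 40 − 33/2 = 23.5 mm → 1.5 × 23.5 × 10 × 430 / 1000 = 151.6 → r_n = 151.6 kN.
Interior bolts: l_c = 125 − 33 = 92 mm → 1.5 × 92 × 10 × 430 / 1000 = 593.4 → r_n = 387 kN.
R_n = 1 × 151.6 + 2 × 387 = 925.6 kN.
Allowable strength R_n/Ω = 925.6 / 2 = 463 kN.

463 kN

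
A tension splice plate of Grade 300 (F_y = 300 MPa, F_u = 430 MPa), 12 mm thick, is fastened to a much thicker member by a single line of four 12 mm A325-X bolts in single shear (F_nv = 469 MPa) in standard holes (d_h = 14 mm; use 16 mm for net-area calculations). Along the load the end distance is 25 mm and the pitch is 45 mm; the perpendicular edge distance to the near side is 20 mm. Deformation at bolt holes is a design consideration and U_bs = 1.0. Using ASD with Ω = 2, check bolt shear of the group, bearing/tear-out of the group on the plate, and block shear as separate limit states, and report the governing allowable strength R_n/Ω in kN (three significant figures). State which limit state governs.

106 kN (bolt shear governs)

Bolt shear: A_b = π·12²/4 = 113.1 mm²; R_n = 469 × 113.1 × 4 × 1 / 1000 = 212.2 kN → 212.2 / 2 = 106 kN.
Bearing: edge l_c = 18, r_n = 111.5 kN; interior l_c = 31, r_n = 148.6 kN; R_n = 111.5 + 3·148.6 = 557.3 kN → 279 kN.
Block shear: A_gv = 1920, A_nv = 1248, A_nt = 144 mm²; R_n = min(0.6F_uA_nv, 0.6F_yA_gv) + U_bs·F_u·A_nt = 383.9 kN → 192 kN.
Bolt shear governs: 106 kN.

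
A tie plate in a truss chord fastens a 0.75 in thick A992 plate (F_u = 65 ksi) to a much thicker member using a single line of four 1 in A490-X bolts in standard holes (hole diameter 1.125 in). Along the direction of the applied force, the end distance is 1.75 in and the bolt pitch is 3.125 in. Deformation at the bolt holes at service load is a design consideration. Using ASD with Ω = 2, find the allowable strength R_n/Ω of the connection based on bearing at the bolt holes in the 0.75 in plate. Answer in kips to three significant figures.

Per bolt r_n = 1.2 l_c t F_u ≤ 2.4 d t F_u; upper limit = 2.4 × 1 × 0.75 × 65 = 117 kips.
Edge bolt: l_c = 1.75 − 1.125/2 = 1.188 in → 1.2 × 1.188 × 0.75 × 65 = 69.47 → r_n = 69.47 kips.
Interior bolts: l_c = 3.125 − 1.125 = 2 in → 1.2 × 2 × 0.75 × 65 = 117 → r_n = 117 kips.
R_n = 1 × 69.47 + 3 × 117 = 420.5 kips.
Allowable strength R_n/Ω = 420.5 / 2 = 210 kips.

210 kips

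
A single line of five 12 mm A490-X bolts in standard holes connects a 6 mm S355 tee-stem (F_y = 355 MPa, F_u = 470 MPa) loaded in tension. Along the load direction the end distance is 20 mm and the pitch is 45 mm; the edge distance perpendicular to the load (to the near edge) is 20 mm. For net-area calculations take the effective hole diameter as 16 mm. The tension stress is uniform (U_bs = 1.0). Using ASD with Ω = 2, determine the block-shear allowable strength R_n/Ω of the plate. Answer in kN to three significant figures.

Shear plane L_v = 20 + 4·45 = 200 mm; A_gv = 200 × 6 = 1200 mm².
A_nv = (200 − 4.5·16) × 6 = 768 mm².
A_nt = (20 − 0.5·16) × 6 = 72 mm².
0.6 F_u A_nv = 216.6 kN; 0.6 F_y A_gv = 255.6 kN → shear rupture governs the shear term.
R_n = 216.6 + 1.0 × 470 × 72 / 1000 = 250.4 kN.
Allowable strength R_n/Ω = 250.4 / 2 = 125 kN.

125 kN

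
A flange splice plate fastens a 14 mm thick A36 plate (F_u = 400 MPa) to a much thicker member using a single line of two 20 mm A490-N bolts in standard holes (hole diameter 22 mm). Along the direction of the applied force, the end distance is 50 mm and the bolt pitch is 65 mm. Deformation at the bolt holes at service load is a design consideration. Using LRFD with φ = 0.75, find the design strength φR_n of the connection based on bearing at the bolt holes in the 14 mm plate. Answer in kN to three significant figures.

Per bolt r_n = 1.2 l_c t F_u ≤ 2.4 d t F_u; upper limit = 2.4 × 20 × 14 × 400 / 1000 = 268.8 kN.
Edge bolt: l_c = 50 − 22/2 = 39 mm → 1.2 × 39 × 14 × 400 / 1000 = 262.1 → r_n = 262.1 kN.
Interior bolts: l_c = 65 − 22 = 43 mm → 1.2 × 43 × 14 × 400 / 1000 = 289 → r_n = 268.8 kN.
R_n = 1 × 262.1 + 1 × 268.8 = 530.9 kN.
Design strength φR_n = 0.75 × 530.9 = 398 kN.

398 kN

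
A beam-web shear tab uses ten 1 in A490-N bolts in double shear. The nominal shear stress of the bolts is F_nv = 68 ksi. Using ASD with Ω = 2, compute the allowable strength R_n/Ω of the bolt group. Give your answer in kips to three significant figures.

A_b = π × 1² / 4 = 0.7854 in².
R_n = F_nv · A_b · n · n_s = 68 × 0.7854 × 10 × 2 = 1068 kips.
Allowable strength R_n/Ω = 1068 / 2 = 534 kips.

534 kips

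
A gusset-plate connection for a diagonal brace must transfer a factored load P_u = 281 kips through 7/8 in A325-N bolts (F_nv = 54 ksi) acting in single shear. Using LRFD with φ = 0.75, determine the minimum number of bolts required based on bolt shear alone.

A_b = π·0.875²/4 = 0.6013 in².
Per-bolt design strength φR_n = 0.75 × 54 × 0.6013 × 1 = 24.35 kips.
n ≥ 281 / 24.35 = 11.54 → use 12 bolts.

12 bolts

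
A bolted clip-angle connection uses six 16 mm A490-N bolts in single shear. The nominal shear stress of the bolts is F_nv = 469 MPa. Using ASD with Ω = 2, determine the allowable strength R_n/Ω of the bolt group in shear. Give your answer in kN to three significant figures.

A_b = π × 16² / 4 = 201.1 mm².
R_n = F_nv · A_b · n · n_s = 469 × 201.1 × 6 × 1 / 1000 = 565.8 kN.
Allowable strength R_n/Ω = 565.8 / 2 = 283 kN.

283 kN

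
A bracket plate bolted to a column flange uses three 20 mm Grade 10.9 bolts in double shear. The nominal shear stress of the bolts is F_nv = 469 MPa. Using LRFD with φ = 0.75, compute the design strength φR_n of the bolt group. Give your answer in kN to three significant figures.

A_b = π × 20² / 4 = 314.2 mm².
R_n = F_nv · A_b · n · n_s = 469 × 314.2 × 3 × 2 / 1000 = 884 kN.
Design strength φR_n = 0.75 × 884 = 663 kN.

663 kN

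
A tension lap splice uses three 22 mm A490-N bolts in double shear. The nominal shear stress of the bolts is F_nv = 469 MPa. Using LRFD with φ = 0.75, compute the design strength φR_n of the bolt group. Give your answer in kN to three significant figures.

802 kN

A_b = π × 22² / 4 = 380.1 mm².
R_n = F_nv · A_b · n · n_s = 469 × 380.1 × 3 × 2 / 1000 = 1070 kN.
Design strength φR_n = 0.75 × 1070 = 802 kN.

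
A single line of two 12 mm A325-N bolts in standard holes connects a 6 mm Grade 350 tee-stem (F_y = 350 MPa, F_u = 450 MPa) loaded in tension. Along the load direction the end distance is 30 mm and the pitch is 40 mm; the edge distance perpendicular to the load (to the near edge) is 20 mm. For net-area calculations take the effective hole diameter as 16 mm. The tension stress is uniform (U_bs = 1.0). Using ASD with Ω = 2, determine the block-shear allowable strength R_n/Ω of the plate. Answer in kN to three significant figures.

53.5 kN

Shear plane L_v = 30 + 1·40 = 70 mm; A_gv = 70 × 6 = 420 mm².
A_nv = (70 − 1.5·16) × 6 = 276 mm².
A_nt = (20 − 0.5·16) × 6 = 72 mm².
0.6 F_u A_nv = 74.52 kN; 0.6 F_y A_gv = 88.2 kN → shear rupture governs the shear term.
R_n = 74.52 + 1.0 × 450 × 72 / 1000 = 106.9 kN.
Allowable strength R_n/Ω = 106.9 / 2 = 53.5 kN.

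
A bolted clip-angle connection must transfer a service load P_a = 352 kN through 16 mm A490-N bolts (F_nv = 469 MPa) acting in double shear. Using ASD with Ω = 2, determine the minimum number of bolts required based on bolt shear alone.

4 bolts

A_b = π·16²/4 = 201.1 mm².
Per-bolt allowable strength R_n/Ω = 469 × 201.1 × 2 / 1000 / 2 = 94.3 kN.
n ≥ 352 / 94.3 = 3.733 → use 4 bolts.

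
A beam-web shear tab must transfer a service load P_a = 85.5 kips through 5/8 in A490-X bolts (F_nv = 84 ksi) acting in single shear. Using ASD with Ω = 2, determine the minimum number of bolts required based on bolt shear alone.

7 bolts

A_b = π·0.625²/4 = 0.3068 in².
Per-bolt allowable strength R_n/Ω = 84 × 0.3068 × 1 / 2 = 12.89 kips.
n ≥ 85.5 / 12.89 = 6.635 → use 7 bolts.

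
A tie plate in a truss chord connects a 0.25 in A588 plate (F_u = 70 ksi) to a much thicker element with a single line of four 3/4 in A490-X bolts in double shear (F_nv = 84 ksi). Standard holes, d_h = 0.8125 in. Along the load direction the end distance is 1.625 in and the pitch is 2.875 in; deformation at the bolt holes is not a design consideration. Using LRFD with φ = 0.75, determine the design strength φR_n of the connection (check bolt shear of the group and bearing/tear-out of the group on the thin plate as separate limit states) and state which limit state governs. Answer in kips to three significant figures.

113 kips (bearing governs)

Bolt shear: A_b = π·0.75²/4 = 0.4418 in²; R_n = 84 × 0.4418 × 4 × 2 = 296.9 kips → 0.75 × 296.9 = 223 kips.
Bearing (1.5 l_c t F_u ≤ 3.0 d t F_u): upper limit = 3.0·0.75·0.25·70 = 39.38 kips.
  Edge l_c = 1.625 − 0.8125/2 = 1.219 → r_n = 31.99 kips; interior l_c = 2.875 − 0.8125 = 2.062 → r_n = 39.38 kips.
  R_n,bearing = 1·31.99 + 3·39.38 = 150.1 kips → 0.75 × 150.1 = 113 kips.
Bearing governs: 113 kips.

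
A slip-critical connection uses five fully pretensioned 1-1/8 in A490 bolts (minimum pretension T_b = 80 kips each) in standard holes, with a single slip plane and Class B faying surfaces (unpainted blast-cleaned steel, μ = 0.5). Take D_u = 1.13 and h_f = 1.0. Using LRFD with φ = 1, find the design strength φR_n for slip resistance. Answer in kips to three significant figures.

226 kips

R_n = μ · D_u · h_f · T_b · n_s · n_b = 0.5 × 1.13 × 1.0 × 80 × 1 × 5 = 226 kips.
Design strength φR_n = 1 × 226 = 226 kips.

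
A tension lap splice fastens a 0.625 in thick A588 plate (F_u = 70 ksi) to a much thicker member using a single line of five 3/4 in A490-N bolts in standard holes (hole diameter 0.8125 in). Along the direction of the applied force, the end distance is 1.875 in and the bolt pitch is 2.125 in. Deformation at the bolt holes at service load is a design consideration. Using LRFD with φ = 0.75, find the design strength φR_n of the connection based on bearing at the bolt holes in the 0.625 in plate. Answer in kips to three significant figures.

265 kips

Per bolt r_n = 1.2 l_c t F_u ≤ 2.4 d t F_u; upper limit = 2.4 × 0.75 × 0.625 × 70 = 78.75 kips.
Edge bolt: l_c = 1.875 − 0.8125/2 = 1.469 in → 1.2 × 1.469 × 0.625 × 70 = 77.11 → r_n = 77.11 kips.
Interior bolts: l_c = 2.125 − 0.8125 = 1.312 in → 1.2 × 1.312 × 0.625 × 70 = 68.91 → r_n = 68.91 kips.
R_n = 1 × 77.11 + 4 × 68.91 = 352.7 kips.
Design strength φR_n = 0.75 × 352.7 = 265 kips.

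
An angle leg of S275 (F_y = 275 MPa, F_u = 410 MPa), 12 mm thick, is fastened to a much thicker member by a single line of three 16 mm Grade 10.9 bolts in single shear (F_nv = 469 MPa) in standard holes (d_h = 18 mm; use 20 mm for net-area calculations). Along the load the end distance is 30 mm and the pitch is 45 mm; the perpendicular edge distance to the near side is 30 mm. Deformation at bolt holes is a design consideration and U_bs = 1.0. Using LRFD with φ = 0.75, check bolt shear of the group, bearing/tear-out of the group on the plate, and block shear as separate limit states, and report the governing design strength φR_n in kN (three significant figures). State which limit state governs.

212 kN (bolt shear governs)

Bolt shear: A_b = π·16²/4 = 201.1 mm²; R_n = 469 × 201.1 × 3 × 1 / 1000 = 282.9 kN → 0.75 × 282.9 = 212 kN.
Bearing: edge l_c = 21, r_n = 124 kN; interior l_c = 27, r_n = 159.4 kN; R_n = 124 + 2·159.4 = 442.8 kN → 332 kN.
Block shear: A_gv = 1440, A_nv = 840, A_nt = 240 mm²; R_n = min(0.6F_uA_nv, 0.6F_yA_gv) + U_bs·F_u·A_nt = 305 kN → 229 kN.
Bolt shear governs: 212 kN.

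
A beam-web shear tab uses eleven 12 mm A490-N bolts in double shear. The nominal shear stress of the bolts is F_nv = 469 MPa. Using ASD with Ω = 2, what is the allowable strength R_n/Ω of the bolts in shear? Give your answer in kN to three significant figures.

A_b = π × 12² / 4 = 113.1 mm².
R_n = F_nv · A_b · n · n_s = 469 × 113.1 × 11 × 2 / 1000 = 1167 kN.
Allowable strength R_n/Ω = 1167 / 2 = 583 kN.

583 kN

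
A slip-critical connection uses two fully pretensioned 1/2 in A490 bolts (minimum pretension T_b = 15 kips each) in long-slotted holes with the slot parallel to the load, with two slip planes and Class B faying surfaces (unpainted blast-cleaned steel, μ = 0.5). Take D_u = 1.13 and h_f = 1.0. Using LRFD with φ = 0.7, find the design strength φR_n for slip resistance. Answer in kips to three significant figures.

23.7 kips

R_n = μ · D_u · h_f · T_b · n_s · n_b = 0.5 × 1.13 × 1.0 × 15 × 2 × 2 = 33.9 kips.
Design strength φR_n = 0.7 × 33.9 = 23.7 kips.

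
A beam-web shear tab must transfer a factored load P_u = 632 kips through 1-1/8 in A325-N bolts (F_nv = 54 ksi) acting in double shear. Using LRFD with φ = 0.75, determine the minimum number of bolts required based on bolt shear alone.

A_b = π·1.125²/4 = 0.994 in².
Per-bolt design strength φR_n = 0.75 × 54 × 0.994 × 2 = 80.52 kips.
n ≥ 632 / 80.52 = 7.849 → use 8 bolts.

8 bolts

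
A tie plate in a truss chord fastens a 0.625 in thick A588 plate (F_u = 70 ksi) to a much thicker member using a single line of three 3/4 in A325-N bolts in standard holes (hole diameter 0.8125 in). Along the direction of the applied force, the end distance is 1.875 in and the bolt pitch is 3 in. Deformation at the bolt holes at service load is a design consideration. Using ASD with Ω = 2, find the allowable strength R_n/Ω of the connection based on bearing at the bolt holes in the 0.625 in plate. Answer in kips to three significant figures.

117 kips

Per bolt r_n = 1.2 l_c t F_u ≤ 2.4 d t F_u; upper limit = 2.4 × 0.75 × 0.625 × 70 = 78.75 kips.
Edge bolt: l_c = 1.875 − 0.8125/2 = 1.469 in → 1.2 × 1.469 × 0.625 × 70 = 77.11 → r_n = 77.11 kips.
Interior bolts: l_c = 3 − 0.8125 = 2.188 in → 1.2 × 2.188 × 0.625 × 70 = 114.8 → r_n = 78.75 kips.
R_n = 1 × 77.11 + 2 × 78.75 = 234.6 kips.
Allowable strength R_n/Ω = 234.6 / 2 = 117 kips.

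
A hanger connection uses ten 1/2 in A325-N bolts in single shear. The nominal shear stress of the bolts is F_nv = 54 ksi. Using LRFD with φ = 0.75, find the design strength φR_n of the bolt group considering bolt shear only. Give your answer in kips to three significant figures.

79.5 kips

A_b = π × 0.5² / 4 = 0.1963 in².
R_n = F_nv · A_b · n · n_s = 54 × 0.1963 × 10 × 1 = 106 kips.
Design strength φR_n = 0.75 × 106 = 79.5 kips.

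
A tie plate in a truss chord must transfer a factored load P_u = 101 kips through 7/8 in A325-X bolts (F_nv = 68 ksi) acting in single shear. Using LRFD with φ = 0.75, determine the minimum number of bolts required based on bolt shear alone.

4 bolts

A_b = π·0.875²/4 = 0.6013 in².
Per-bolt design strength φR_n = 0.75 × 68 × 0.6013 × 1 = 30.67 kips.
n ≥ 101 / 30.67 = 3.293 → use 4 bolts.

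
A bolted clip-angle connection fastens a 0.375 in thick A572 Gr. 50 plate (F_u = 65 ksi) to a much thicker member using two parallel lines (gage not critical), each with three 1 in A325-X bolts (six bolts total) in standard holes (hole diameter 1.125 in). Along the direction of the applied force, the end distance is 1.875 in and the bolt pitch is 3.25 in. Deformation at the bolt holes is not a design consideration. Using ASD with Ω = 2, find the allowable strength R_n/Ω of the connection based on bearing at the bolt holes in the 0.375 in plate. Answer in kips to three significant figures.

Per bolt r_n = 1.5 l_c t F_u ≤ 3.0 d t F_u; upper limit = 3.0 × 1 × 0.375 × 65 = 73.12 kips.
Edge bolt: l_c = 1.875 − 1.125/2 = 1.312 in → 1.5 × 1.312 × 0.375 × 65 = 47.99 → r_n = 47.99 kips.
Interior bolts: l_c = 3.25 − 1.125 = 2.125 in → 1.5 × 2.125 × 0.375 × 65 = 77.7 → r_n = 73.12 kips.
R_n = 2 × 47.99 + 4 × 73.12 = 388.5 kips.
Allowable strength R_n/Ω = 388.5 / 2 = 194 kips.

194 kips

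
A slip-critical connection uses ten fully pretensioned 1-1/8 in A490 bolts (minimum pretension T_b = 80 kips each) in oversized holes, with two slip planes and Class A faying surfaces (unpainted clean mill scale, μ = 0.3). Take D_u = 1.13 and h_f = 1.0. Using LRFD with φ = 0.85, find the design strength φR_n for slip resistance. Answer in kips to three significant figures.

461 kips

R_n = μ · D_u · h_f · T_b · n_s · n_b = 0.3 × 1.13 × 1.0 × 80 × 2 × 10 = 542.4 kips.
Design strength φR_n = 0.85 × 542.4 = 461 kips.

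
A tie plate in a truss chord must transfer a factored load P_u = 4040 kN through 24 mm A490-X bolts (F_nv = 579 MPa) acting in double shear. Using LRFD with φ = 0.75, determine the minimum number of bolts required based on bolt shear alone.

11 bolts

A_b = π·24²/4 = 452.4 mm².
Per-bolt design strength φR_n = 0.75 × 579 × 452.4 × 2 / 1000 = 392.9 kN.
n ≥ 4040 / 392.9 = 10.28 → use 11 bolts.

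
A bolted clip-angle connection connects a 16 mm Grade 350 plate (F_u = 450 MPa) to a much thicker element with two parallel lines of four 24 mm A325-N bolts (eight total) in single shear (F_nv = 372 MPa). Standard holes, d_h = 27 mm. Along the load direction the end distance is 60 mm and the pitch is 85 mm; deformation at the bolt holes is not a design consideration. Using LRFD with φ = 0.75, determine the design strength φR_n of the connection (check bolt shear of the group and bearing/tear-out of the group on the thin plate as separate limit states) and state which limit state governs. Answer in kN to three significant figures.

1010 kN (bolt shear governs)

Bolt shear: A_b = π·24²/4 = 452.4 mm²; R_n = 372 × 452.4 × 8 × 1 / 1000 = 1346 kN → 0.75 × 1346 = 1010 kN.
Bearing (1.5 l_c t F_u ≤ 3.0 d t F_u): upper limit = 3.0·24·16·450 / 1000 = 518.4 kN.
  Edge l_c = 60 − 27/2 = 46.5 → r_n = 502.2 kN; interior l_c = 85 − 27 = 58 → r_n = 518.4 kN.
  R_n,bearing = 2·502.2 + 6·518.4 = 4115 kN → 0.75 × 4115 = 3090 kN.
Bolt shear governs: 1010 kN.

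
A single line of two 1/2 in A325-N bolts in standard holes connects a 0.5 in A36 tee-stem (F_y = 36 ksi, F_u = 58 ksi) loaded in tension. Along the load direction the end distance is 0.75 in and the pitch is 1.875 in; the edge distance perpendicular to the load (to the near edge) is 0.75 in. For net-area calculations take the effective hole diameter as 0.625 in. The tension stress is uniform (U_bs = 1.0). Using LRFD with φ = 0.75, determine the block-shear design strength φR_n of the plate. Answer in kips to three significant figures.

Shear plane L_v = 0.75 + 1·1.875 = 2.625 in; A_gv = 2.625 × 0.5 = 1.312 in².
A_nv = (2.625 − 1.5·0.625) × 0.5 = 0.8438 in².
A_nt = (0.75 − 0.5·0.625) × 0.5 = 0.2188 in².
0.6 F_u A_nv = 29.36 kips; 0.6 F_y A_gv = 28.35 kips → shear yielding governs the shear term.
R_n = 28.35 + 1.0 × 58 × 0.2188 = 41.04 kips.
Design strength φR_n = 0.75 × 41.04 = 30.8 kips.

30.8 kips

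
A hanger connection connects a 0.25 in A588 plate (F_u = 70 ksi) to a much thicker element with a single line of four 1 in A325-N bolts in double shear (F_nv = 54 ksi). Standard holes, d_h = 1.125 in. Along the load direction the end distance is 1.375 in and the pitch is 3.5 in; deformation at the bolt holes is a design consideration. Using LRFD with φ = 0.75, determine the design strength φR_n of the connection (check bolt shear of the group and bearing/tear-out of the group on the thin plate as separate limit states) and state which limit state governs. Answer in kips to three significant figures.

107 kips (bearing governs)

Bolt shear: A_b = π·1²/4 = 0.7854 in²; R_n = 54 × 0.7854 × 4 × 2 = 339.3 kips → 0.75 × 339.3 = 254 kips.
Bearing (1.2 l_c t F_u ≤ 2.4 d t F_u): upper limit = 2.4·1·0.25·70 = 42 kips.
  Edge l_c = 1.375 − 1.125/2 = 0.8125 → r_n = 17.06 kips; interior l_c = 3.5 − 1.125 = 2.375 → r_n = 42 kips.
  R_n,bearing = 1·17.06 + 3·42 = 143.1 kips → 0.75 × 143.1 = 107 kips.
Bearing governs: 107 kips.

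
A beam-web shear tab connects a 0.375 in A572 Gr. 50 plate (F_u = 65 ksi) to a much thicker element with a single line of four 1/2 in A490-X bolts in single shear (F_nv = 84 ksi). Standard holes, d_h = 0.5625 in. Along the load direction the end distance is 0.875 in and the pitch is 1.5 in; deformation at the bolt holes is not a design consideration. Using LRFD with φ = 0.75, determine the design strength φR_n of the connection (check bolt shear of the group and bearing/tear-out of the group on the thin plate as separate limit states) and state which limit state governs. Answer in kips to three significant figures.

49.5 kips (bolt shear governs)

Bolt shear: A_b = π·0.5²/4 = 0.1963 in²; R_n = 84 × 0.1963 × 4 × 1 = 65.97 kips → 0.75 × 65.97 = 49.5 kips.
Bearing (1.5 l_c t F_u ≤ 3.0 d t F_u): upper limit = 3.0·0.5·0.375·65 = 36.56 kips.
  Edge l_c = 0.875 − 0.5625/2 = 0.5938 → r_n = 21.71 kips; interior l_c = 1.5 − 0.5625 = 0.9375 → r_n = 34.28 kips.
  R_n,bearing = 1·21.71 + 3·34.28 = 124.5 kips → 0.75 × 124.5 = 93.4 kips.
Bolt shear governs: 49.5 kips.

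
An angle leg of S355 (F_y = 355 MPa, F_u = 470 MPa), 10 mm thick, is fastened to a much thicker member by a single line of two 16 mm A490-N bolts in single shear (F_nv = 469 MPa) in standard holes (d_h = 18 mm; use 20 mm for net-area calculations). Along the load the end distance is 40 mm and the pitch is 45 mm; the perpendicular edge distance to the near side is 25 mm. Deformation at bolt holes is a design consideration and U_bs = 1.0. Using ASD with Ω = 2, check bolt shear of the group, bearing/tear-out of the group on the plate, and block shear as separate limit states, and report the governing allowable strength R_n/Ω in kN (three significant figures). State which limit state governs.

Bolt shear: A_b = π·16²/4 = 201.1 mm²; R_n = 469 × 201.1 × 2 × 1 / 1000 = 188.6 kN → 188.6 / 2 = 94.3 kN.
Bearing: edge l_c = 31, r_n = 174.8 kN; interior l_c = 27, r_n = 152.3 kN; R_n = 174.8 + 1·152.3 = 327.1 kN → 164 kN.
Block shear: A_gv = 850, A_nv = 550, A_nt = 150 mm²; R_n = min(0.6F_uA_nv, 0.6F_yA_gv) + U_bs·F_u·A_nt = 225.6 kN → 113 kN.
Bolt shear governs: 94.3 kN.

94.3 kN (bolt shear governs)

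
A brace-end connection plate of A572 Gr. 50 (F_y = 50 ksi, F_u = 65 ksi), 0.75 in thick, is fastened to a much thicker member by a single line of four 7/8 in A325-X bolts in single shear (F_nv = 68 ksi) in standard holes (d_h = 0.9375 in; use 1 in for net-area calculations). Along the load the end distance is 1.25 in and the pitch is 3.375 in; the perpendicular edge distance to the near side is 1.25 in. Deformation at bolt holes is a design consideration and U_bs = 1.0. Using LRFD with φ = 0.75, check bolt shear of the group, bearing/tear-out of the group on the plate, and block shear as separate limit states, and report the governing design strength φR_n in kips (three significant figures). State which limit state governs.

Bolt shear: A_b = π·0.875²/4 = 0.6013 in²; R_n = 68 × 0.6013 × 4 × 1 = 163.6 kips → 0.75 × 163.6 = 123 kips.
Bearing: edge l_c = 0.7812, r_n = 45.7 kips; interior l_c = 2.438, r_n = 102.4 kips; R_n = 45.7 + 3·102.4 = 352.8 kips → 265 kips.
Block shear: A_gv = 8.531, A_nv = 5.906, A_nt = 0.5625 in²; R_n = min(0.6F_uA_nv, 0.6F_yA_gv) + U_bs·F_u·A_nt = 266.9 kips → 200 kips.
Bolt shear governs: 123 kips.

123 kips (bolt shear governs)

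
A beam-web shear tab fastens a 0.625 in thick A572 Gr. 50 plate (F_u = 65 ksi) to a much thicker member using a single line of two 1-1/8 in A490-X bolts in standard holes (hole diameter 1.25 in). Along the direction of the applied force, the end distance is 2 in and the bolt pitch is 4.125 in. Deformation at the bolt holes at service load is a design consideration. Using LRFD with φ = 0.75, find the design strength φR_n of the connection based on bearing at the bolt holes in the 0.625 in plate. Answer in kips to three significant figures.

133 kips

Per bolt r_n = 1.2 l_c t F_u ≤ 2.4 d t F_u; upper limit = 2.4 × 1.125 × 0.625 × 65 = 109.7 kips.
Edge bolt: l_c = 2 − 1.25/2 = 1.375 in → 1.2 × 1.375 × 0.625 × 65 = 67.03 → r_n = 67.03 kips.
Interior bolts: l_c = 4.125 − 1.25 = 2.875 in → 1.2 × 2.875 × 0.625 × 65 = 140.2 → r_n = 109.7 kips.
R_n = 1 × 67.03 + 1 × 109.7 = 176.7 kips.
Design strength φR_n = 0.75 × 176.7 = 133 kips.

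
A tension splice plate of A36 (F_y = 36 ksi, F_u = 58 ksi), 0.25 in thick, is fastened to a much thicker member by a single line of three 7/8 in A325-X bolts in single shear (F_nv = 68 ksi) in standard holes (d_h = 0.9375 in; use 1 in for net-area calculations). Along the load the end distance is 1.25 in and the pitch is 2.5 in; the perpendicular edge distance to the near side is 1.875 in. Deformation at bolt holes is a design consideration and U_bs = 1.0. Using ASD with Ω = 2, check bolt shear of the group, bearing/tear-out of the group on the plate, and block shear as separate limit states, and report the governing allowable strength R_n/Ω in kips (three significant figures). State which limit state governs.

26.3 kips (block shear governs)

Bolt shear: A_b = π·0.875²/4 = 0.6013 in²; R_n = 68 × 0.6013 × 3 × 1 = 122.7 kips → 122.7 / 2 = 61.3 kips.
Bearing: edge l_c = 0.7812, r_n = 13.59 kips; interior l_c = 1.562, r_n = 27.19 kips; R_n = 13.59 + 2·27.19 = 67.97 kips → 34 kips.
Block shear: A_gv = 1.562, A_nv = 0.9375, A_nt = 0.3438 in²; R_n = min(0.6F_uA_nv, 0.6F_yA_gv) + U_bs·F_u·A_nt = 52.56 kips → 26.3 kips.
Block shear governs: 26.3 kips.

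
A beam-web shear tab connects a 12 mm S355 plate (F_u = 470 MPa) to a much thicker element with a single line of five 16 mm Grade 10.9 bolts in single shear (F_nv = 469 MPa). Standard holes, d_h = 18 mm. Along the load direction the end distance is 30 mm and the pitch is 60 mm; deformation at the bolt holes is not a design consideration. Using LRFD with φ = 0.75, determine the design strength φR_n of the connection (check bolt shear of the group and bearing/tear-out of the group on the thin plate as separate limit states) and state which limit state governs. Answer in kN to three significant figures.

Bolt shear: A_b = π·16²/4 = 201.1 mm²; R_n = 469 × 201.1 × 5 × 1 / 1000 = 471.5 kN → 0.75 × 471.5 = 354 kN.
Bearing (1.5 l_c t F_u ≤ 3.0 d t F_u): upper limit = 3.0·16·12·470 / 1000 = 270.7 kN.
  Edge l_c = 30 − 18/2 = 21 → r_n = 177.7 kN; interior l_c = 60 − 18 = 42 → r_n = 270.7 kN.
  R_n,bearing = 1·177.7 + 4·270.7 = 1261 kN → 0.75 × 1261 = 945 kN.
Bolt shear governs: 354 kN.

354 kN (bolt shear governs)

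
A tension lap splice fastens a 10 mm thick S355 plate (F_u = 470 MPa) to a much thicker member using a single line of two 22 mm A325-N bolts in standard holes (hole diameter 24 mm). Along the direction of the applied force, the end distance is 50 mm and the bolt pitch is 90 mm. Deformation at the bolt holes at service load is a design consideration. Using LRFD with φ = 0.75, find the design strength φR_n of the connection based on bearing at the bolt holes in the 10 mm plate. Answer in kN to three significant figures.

347 kN

Per bolt r_n = 1.2 l_c t F_u ≤ 2.4 d t F_u; upper limit = 2.4 × 22 × 10 × 470 / 1000 = 248.2 kN.
Edge bolt: l_c = 50 − 24/2 = 38 mm → 1.2 × 38 × 10 × 470 / 1000 = 214.3 → r_n = 214.3 kN.
Interior bolts: l_c = 90 − 24 = 66 mm → 1.2 × 66 × 10 × 470 / 1000 = 372.2 → r_n = 248.2 kN.
R_n = 1 × 214.3 + 1 × 248.2 = 462.5 kN.
Design strength φR_n = 0.75 × 462.5 = 347 kN.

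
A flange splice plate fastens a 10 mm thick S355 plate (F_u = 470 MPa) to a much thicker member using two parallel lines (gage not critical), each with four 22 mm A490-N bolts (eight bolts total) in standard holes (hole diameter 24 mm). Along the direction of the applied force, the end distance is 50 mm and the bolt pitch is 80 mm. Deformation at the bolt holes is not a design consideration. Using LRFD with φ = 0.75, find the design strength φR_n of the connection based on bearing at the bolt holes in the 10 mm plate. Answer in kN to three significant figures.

1800 kN

Per bolt r_n = 1.5 l_c t F_u ≤ 3.0 d t F_u; upper limit = 3.0 × 22 × 10 × 470 / 1000 = 310.2 kN.
Edge bolt: l_c = 50 − 24/2 = 38 mm → 1.5 × 38 × 10 × 470 / 1000 = 267.9 → r_n = 267.9 kN.
Interior bolts: l_c = 80 − 24 = 56 mm → 1.5 × 56 × 10 × 470 / 1000 = 394.8 → r_n = 310.2 kN.
R_n = 2 × 267.9 + 6 × 310.2 = 2397 kN.
Design strength φR_n = 0.75 × 2397 = 1800 kN.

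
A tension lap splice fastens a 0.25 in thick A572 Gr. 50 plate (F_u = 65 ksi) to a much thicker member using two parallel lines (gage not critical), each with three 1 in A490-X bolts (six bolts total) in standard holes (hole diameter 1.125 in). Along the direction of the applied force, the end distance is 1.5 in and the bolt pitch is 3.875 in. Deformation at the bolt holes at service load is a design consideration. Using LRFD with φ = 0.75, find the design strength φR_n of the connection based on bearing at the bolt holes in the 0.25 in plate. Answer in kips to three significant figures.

Per bolt r_n = 1.2 l_c t F_u ≤ 2.4 d t F_u; upper limit = 2.4 × 1 × 0.25 × 65 = 39 kips.
Edge bolt: l_c = 1.5 − 1.125/2 = 0.9375 in → 1.2 × 0.9375 × 0.25 × 65 = 18.28 → r_n = 18.28 kips.
Interior bolts: l_c = 3.875 − 1.125 = 2.75 in → 1.2 × 2.75 × 0.25 × 65 = 53.62 → r_n = 39 kips.
R_n = 2 × 18.28 + 4 × 39 = 192.6 kips.
Design strength φR_n = 0.75 × 192.6 = 144 kips.

144 kips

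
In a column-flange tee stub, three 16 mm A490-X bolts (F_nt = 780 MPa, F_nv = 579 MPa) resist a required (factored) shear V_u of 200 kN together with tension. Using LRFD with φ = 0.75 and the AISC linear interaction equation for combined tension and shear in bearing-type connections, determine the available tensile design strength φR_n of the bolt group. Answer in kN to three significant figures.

A_b = π·16²/4 = 201.1 mm²; f_rv = 200 × 1000 / (3 × 201.1) = 331.6 MPa.
F'_nt = 1.3 F_nt − (F_nt / φF_nv) f_rv = 1.3·780 − (780/(0.75·579))·331.6 = 418.4 MPa, capped at F_nt → F'_nt = 418.4 MPa.
R_n = F'_nt · A_b · n = 418.4 × 201.1 × 3 / 1000 = 252.4 kN.
Design strength φR_n = 0.75 × 252.4 = 189 kN.

189 kN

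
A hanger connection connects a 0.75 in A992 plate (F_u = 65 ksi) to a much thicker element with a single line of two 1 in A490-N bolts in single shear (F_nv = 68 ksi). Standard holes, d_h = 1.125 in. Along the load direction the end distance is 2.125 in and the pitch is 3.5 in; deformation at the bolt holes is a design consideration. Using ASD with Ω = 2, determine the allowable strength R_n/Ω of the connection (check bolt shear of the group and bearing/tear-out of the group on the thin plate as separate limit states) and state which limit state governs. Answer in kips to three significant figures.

Bolt shear: A_b = π·1²/4 = 0.7854 in²; R_n = 68 × 0.7854 × 2 × 1 = 106.8 kips → 106.8 / 2 = 53.4 kips.
Bearing (1.2 l_c t F_u ≤ 2.4 d t F_u): upper limit = 2.4·1·0.75·65 = 117 kips.
  Edge l_c = 2.125 − 1.125/2 = 1.562 → r_n = 91.41 kips; interior l_c = 3.5 − 1.125 = 2.375 → r_n = 117 kips.
  R_n,bearing = 1·91.41 + 1·117 = 208.4 kips → 208.4 / 2 = 104 kips.
Bolt shear governs: 53.4 kips.

53.4 kips (bolt shear governs)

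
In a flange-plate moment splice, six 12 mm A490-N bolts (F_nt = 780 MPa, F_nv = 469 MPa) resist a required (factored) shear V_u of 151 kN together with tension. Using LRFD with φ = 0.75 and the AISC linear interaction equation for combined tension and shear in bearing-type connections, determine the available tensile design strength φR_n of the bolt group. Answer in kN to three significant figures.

A_b = π·12²/4 = 113.1 mm²; f_rv = 151 × 1000 / (6 × 113.1) = 222.5 MPa.
F'_nt = 1.3 F_nt − (F_nt / φF_nv) f_rv = 1.3·780 − (780/(0.75·469))·222.5 = 520.6 MPa, capped at F_nt → F'_nt = 520.6 MPa.
R_n = F'_nt · A_b · n = 520.6 × 113.1 × 6 / 1000 = 353.2 kN.
Design strength φR_n = 0.75 × 353.2 = 265 kN.

265 kN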